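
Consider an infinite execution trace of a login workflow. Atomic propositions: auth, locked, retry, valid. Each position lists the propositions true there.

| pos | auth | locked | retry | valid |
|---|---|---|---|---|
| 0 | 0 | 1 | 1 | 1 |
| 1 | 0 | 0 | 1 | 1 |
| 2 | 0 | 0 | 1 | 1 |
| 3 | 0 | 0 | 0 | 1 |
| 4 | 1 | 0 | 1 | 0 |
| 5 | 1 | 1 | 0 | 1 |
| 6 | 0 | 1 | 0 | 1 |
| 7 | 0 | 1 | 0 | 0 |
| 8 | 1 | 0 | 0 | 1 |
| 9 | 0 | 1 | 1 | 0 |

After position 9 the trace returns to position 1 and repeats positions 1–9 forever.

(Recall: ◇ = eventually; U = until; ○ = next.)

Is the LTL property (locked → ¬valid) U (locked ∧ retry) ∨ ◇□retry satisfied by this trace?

Walking from position 0: locked ∧ retry first holds at position 0, and locked → ¬valid holds at every earlier position along the way, so (locked → ¬valid) U (locked ∧ retry) holds.
□retry is false at every position 0..9, so it never becomes true and ◇□retry fails.
At position 0: (locked → ¬valid) U (locked ∧ retry) is true; ◇□retry is false; so (locked → ¬valid) U (locked ∧ retry) ∨ ◇□retry is true.

Yes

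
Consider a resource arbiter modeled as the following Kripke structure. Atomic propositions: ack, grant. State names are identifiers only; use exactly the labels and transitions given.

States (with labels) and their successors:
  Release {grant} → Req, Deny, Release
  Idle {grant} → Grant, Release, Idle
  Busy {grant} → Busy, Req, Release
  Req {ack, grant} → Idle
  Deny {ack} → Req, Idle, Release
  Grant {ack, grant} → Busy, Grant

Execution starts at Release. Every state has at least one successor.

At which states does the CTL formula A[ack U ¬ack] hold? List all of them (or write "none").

States satisfying ack: {Req, Deny, Grant}.
States satisfying ¬ack: {Release, Idle, Busy}.
States satisfying A[ack U ¬ack]: {Release, Idle, Busy, Req, Deny}.

{Release, Idle, Busy, Req, Deny}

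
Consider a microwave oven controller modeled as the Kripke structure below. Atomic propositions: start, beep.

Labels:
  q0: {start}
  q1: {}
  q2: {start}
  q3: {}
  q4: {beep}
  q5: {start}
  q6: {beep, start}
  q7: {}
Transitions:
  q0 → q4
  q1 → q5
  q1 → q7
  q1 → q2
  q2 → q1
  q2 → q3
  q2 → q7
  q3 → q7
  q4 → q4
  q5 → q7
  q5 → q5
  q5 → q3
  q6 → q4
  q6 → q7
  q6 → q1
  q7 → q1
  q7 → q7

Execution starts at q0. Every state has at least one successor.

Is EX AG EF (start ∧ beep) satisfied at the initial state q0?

Violated

States satisfying AG EF (start ∧ beep): ∅.
States satisfying EX AG EF (start ∧ beep): ∅.
No suitable path/successor from q0 witnesses the formula.
q0 ∉ Sat(EX AG EF (start ∧ beep)).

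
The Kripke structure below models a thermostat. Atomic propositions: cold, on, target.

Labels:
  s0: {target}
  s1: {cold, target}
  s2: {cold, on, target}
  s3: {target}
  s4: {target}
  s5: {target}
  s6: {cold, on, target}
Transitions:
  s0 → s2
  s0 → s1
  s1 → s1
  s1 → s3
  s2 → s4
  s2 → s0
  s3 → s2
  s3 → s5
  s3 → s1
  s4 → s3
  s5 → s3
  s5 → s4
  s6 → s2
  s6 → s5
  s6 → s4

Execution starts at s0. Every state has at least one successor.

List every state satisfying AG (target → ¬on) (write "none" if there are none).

States satisfying target → ¬on: {s0, s1, s3, s4, s5}.
States satisfying AG (target → ¬on): ∅.

none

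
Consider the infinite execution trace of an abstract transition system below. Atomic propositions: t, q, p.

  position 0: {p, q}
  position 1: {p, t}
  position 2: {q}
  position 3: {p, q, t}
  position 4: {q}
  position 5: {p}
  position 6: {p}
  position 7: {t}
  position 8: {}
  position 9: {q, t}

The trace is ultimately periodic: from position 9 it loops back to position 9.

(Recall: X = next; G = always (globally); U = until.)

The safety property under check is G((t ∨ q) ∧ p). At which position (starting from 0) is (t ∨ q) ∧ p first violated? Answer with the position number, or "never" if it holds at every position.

2

Check (t ∨ q) ∧ p at each position in order: 0 ✓, 1 ✓.
At position 2 the labels are {q}, so (t ∨ q) ∧ p is false there. This is the first violation.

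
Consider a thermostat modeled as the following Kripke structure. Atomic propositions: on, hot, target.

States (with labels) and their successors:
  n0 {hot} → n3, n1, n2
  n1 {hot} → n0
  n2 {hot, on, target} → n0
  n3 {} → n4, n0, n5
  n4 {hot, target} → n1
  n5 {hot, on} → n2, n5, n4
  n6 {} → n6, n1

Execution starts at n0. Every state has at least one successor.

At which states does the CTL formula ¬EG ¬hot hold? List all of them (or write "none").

{n0, n1, n2, n3, n4, n5}

States satisfying ¬hot: {n3, n6}.
States satisfying EG ¬hot: {n6}.
States satisfying ¬EG ¬hot: {n0, n1, n2, n3, n4, n5}.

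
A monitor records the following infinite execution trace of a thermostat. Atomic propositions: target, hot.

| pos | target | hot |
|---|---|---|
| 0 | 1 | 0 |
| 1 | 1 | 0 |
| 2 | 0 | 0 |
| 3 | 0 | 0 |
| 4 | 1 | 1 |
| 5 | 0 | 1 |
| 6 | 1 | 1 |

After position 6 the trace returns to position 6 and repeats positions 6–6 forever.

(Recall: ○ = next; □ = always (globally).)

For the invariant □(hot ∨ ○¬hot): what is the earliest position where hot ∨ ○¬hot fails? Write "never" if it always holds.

3

Check hot ∨ ○¬hot at each position in order: 0 ✓, 1 ✓, 2 ✓.
At position 3 the labels are {} and the next position 4 has {hot, target}, so hot ∨ ○¬hot is false there. This is the first violation.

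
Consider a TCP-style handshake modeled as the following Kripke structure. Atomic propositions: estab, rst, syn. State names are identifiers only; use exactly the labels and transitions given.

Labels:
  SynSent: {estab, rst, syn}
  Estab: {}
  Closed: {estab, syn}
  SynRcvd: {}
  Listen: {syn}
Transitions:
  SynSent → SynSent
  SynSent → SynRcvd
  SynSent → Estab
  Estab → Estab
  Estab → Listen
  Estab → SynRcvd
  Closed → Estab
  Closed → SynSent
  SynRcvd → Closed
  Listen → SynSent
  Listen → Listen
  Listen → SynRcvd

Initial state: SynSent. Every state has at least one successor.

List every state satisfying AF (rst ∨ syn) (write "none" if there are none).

{SynSent, Closed, SynRcvd, Listen}

States satisfying rst ∨ syn: {SynSent, Closed, Listen}.
States satisfying AF (rst ∨ syn): {SynSent, Closed, SynRcvd, Listen}.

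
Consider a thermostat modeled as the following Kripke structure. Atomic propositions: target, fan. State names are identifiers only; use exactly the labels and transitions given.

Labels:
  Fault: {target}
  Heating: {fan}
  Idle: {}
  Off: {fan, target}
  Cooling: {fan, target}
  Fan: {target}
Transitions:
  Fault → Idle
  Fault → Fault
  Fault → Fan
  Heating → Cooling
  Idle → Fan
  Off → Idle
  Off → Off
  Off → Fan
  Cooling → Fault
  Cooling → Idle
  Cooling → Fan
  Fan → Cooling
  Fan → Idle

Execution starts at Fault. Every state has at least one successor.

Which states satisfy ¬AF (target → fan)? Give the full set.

States satisfying target → fan: {Heating, Idle, Off, Cooling}.
States satisfying AF (target → fan): {Heating, Idle, Off, Cooling, Fan}.
States satisfying ¬AF (target → fan): {Fault}.

{Fault}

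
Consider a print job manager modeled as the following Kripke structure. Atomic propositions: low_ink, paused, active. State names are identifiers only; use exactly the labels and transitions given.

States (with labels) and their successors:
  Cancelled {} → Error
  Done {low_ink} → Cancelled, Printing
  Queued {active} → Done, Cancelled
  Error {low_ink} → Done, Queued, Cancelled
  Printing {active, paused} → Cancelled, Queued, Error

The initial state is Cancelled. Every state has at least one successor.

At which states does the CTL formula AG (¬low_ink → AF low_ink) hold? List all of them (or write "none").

States satisfying ¬low_ink → AF low_ink: {Cancelled, Done, Queued, Error, Printing}.
States satisfying AG (¬low_ink → AF low_ink): {Cancelled, Done, Queued, Error, Printing}.

{Cancelled, Done, Queued, Error, Printing}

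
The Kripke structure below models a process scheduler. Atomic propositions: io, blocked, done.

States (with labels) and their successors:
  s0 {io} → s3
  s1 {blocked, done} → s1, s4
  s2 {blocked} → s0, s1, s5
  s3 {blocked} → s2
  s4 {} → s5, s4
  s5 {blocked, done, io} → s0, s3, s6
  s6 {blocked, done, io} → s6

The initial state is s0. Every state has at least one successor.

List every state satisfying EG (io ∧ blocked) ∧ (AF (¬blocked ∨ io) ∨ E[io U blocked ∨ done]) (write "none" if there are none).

States satisfying io ∧ blocked: {s5, s6}.
States satisfying EG (io ∧ blocked): {s5, s6}.
States satisfying ¬blocked ∨ io: {s0, s4, s5, s6}.
States satisfying AF (¬blocked ∨ io): {s0, s4, s5, s6}.
States satisfying io: {s0, s5, s6}.
States satisfying blocked ∨ done: {s1, s2, s3, s5, s6}.
States satisfying E[io U blocked ∨ done]: {s0, s1, s2, s3, s5, s6}.
States satisfying AF (¬blocked ∨ io) ∨ E[io U blocked ∨ done]: {s0, s1, s2, s3, s4, s5, s6}.
States satisfying EG (io ∧ blocked) ∧ (AF (¬blocked ∨ io) ∨ E[io U blocked ∨ done]): {s5, s6}.

{s5, s6}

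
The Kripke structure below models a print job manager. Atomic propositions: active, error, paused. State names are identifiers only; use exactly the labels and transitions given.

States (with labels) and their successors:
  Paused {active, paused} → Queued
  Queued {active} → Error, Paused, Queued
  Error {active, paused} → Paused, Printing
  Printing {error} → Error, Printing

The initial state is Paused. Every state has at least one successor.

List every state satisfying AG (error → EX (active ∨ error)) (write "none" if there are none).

{Paused, Queued, Error, Printing}

States satisfying error → EX (active ∨ error): {Paused, Queued, Error, Printing}.
States satisfying AG (error → EX (active ∨ error)): {Paused, Queued, Error, Printing}.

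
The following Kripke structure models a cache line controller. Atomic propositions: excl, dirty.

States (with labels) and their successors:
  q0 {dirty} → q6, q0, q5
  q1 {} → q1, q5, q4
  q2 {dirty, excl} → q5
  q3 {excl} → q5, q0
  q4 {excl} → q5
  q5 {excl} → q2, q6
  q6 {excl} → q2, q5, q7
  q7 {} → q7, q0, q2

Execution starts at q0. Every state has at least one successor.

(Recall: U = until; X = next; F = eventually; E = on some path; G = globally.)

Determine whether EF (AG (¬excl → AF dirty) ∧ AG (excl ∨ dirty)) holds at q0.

No

States satisfying AG (¬excl → AF dirty) ∧ AG (excl ∨ dirty): ∅.
States satisfying EF (AG (¬excl → AF dirty) ∧ AG (excl ∨ dirty)): ∅.
No suitable path/successor from q0 witnesses the formula.
q0 ∉ Sat(EF (AG (¬excl → AF dirty) ∧ AG (excl ∨ dirty))).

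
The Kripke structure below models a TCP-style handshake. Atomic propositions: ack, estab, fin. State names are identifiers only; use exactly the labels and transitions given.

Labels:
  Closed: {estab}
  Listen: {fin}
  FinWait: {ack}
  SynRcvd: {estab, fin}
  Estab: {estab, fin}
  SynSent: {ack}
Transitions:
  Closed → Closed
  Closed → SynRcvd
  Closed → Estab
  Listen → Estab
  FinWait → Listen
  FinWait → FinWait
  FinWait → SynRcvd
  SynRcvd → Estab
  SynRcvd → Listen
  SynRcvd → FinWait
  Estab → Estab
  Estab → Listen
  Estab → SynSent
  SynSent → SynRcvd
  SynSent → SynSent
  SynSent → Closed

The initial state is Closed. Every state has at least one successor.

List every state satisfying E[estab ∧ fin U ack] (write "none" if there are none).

{FinWait, SynRcvd, Estab, SynSent}

States satisfying estab ∧ fin: {SynRcvd, Estab}.
States satisfying ack: {FinWait, SynSent}.
States satisfying E[estab ∧ fin U ack]: {FinWait, SynRcvd, Estab, SynSent}.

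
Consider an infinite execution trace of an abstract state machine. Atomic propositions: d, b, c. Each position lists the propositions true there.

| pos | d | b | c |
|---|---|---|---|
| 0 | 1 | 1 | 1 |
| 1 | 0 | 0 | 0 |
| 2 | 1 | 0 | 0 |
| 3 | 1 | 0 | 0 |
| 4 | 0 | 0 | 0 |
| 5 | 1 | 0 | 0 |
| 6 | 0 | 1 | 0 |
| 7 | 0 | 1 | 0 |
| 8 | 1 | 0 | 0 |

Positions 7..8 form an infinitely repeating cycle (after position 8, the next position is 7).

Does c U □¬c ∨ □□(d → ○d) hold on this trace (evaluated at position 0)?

Yes

Walking from position 0: □¬c first holds at position 1, and c holds at every earlier position along the way, so c U □¬c holds.
□(d → ○d) must hold at every position from 0 onward. It fails at position 0, so □□(d → ○d) is false.
At position 0: c U □¬c is true; □□(d → ○d) is false; so c U □¬c ∨ □□(d → ○d) is true.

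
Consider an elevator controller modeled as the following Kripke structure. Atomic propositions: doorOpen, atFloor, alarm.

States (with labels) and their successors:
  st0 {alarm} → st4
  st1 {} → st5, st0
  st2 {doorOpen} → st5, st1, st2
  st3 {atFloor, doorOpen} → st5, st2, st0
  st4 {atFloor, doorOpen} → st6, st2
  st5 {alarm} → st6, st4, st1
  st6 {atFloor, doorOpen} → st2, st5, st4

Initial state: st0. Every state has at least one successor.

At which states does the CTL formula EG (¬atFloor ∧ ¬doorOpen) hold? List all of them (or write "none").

States satisfying ¬atFloor ∧ ¬doorOpen: {st0, st1, st5}.
States satisfying EG (¬atFloor ∧ ¬doorOpen): {st1, st5}.

{st1, st5}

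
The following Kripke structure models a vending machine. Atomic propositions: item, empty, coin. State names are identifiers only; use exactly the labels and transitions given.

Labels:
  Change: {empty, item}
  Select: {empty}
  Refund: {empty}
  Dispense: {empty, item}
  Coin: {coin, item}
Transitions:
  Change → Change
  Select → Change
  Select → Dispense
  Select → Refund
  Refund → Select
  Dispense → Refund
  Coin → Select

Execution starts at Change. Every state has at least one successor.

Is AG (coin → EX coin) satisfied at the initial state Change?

States satisfying coin → EX coin: {Change, Select, Refund, Dispense}.
States satisfying AG (coin → EX coin): {Change, Select, Refund, Dispense}.
Every state reachable from Change satisfies coin → EX coin.
Change ∈ Sat(AG (coin → EX coin)).

Yes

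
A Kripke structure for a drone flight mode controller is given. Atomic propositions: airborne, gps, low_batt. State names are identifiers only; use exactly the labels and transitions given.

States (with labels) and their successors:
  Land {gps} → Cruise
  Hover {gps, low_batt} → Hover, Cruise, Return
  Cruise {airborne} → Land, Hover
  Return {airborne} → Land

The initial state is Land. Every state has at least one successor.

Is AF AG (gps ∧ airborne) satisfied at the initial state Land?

No

States satisfying AG (gps ∧ airborne): ∅.
States satisfying AF AG (gps ∧ airborne): ∅.
There is a path from Land along which AG (gps ∧ airborne) never holds.
Land ∉ Sat(AF AG (gps ∧ airborne)).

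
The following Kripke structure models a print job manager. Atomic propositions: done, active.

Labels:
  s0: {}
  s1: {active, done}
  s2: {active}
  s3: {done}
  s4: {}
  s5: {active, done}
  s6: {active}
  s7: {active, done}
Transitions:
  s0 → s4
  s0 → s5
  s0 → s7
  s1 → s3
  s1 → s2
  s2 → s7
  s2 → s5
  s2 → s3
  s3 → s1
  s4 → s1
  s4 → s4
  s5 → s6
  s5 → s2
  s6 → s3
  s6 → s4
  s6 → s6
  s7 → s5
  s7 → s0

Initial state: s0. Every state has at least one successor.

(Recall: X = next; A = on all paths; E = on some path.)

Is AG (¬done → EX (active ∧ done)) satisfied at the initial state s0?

States satisfying ¬done → EX (active ∧ done): {s0, s1, s2, s3, s4, s5, s7}.
States satisfying AG (¬done → EX (active ∧ done)): ∅.
s6 is reachable from s0 and violates ¬done → EX (active ∧ done), so AG fails at s0.
s0 ∉ Sat(AG (¬done → EX (active ∧ done))).

No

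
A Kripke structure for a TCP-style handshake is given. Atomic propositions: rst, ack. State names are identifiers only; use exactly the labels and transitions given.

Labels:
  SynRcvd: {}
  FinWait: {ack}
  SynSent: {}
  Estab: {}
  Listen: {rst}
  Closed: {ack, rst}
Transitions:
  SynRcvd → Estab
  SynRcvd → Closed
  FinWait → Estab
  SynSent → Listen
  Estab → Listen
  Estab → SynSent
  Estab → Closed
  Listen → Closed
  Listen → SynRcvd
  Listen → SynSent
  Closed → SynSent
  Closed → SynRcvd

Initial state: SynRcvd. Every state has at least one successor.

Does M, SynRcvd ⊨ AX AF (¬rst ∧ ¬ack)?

Holds

States satisfying AF (¬rst ∧ ¬ack): {SynRcvd, FinWait, SynSent, Estab, Listen, Closed}.
States satisfying AX AF (¬rst ∧ ¬ack): {SynRcvd, FinWait, SynSent, Estab, Listen, Closed}.
SynRcvd ∈ Sat(AX AF (¬rst ∧ ¬ack)).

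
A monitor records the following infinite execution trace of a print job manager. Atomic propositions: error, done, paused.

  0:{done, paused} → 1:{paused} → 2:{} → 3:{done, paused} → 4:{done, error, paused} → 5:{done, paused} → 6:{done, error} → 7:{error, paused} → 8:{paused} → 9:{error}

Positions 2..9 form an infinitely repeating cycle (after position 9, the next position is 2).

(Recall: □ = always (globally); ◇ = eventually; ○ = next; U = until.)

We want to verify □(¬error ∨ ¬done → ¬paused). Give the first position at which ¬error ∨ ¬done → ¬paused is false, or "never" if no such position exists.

At position 0 the labels are {done, paused}, so ¬error ∨ ¬done → ¬paused is false there. This is the first violation.

0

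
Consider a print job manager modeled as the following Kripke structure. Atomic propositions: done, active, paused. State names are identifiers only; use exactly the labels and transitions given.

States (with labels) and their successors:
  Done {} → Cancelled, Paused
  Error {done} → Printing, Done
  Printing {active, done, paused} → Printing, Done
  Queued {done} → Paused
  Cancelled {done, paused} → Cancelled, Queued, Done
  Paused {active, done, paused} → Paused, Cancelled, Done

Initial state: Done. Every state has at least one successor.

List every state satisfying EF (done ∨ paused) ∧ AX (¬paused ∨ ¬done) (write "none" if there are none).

States satisfying done ∨ paused: {Error, Printing, Queued, Cancelled, Paused}.
States satisfying EF (done ∨ paused): {Done, Error, Printing, Queued, Cancelled, Paused}.
States satisfying ¬paused ∨ ¬done: {Done, Error, Queued}.
States satisfying AX (¬paused ∨ ¬done): ∅.
States satisfying EF (done ∨ paused) ∧ AX (¬paused ∨ ¬done): ∅.

none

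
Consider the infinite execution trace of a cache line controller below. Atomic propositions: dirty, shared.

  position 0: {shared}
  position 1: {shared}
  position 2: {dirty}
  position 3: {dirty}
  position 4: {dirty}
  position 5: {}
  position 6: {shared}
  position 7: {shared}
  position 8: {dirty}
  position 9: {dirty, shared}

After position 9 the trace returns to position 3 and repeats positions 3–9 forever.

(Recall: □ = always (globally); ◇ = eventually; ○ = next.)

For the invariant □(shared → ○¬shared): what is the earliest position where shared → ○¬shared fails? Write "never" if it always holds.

0

At position 0 the labels are {shared} and the next position 1 has {shared}, so shared → ○¬shared is false there. This is the first violation.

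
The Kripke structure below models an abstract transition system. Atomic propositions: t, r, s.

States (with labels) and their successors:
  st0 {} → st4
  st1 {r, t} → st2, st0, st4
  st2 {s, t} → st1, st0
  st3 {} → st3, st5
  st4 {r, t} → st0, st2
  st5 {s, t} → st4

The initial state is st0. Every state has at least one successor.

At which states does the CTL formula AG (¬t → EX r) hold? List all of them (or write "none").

States satisfying ¬t → EX r: {st0, st1, st2, st4, st5}.
States satisfying AG (¬t → EX r): {st0, st1, st2, st4, st5}.

{st0, st1, st2, st4, st5}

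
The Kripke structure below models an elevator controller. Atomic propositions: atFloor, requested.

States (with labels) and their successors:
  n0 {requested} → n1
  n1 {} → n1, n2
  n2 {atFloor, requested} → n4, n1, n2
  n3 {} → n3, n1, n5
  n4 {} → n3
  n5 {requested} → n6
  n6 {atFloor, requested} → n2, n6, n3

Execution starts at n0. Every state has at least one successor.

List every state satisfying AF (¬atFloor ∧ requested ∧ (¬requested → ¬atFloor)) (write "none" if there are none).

{n0, n5}

States satisfying ¬atFloor ∧ requested ∧ (¬requested → ¬atFloor): {n0, n5}.
States satisfying AF (¬atFloor ∧ requested ∧ (¬requested → ¬atFloor)): {n0, n5}.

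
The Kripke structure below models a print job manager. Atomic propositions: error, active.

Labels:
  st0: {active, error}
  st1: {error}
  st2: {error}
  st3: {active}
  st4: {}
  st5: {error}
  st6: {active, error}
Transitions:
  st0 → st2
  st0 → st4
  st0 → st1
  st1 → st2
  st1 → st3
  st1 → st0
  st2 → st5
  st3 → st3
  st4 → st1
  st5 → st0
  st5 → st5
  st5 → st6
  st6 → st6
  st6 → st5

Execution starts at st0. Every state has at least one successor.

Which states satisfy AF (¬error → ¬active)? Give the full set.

{st0, st1, st2, st4, st5, st6}

States satisfying ¬error → ¬active: {st0, st1, st2, st4, st5, st6}.
States satisfying AF (¬error → ¬active): {st0, st1, st2, st4, st5, st6}.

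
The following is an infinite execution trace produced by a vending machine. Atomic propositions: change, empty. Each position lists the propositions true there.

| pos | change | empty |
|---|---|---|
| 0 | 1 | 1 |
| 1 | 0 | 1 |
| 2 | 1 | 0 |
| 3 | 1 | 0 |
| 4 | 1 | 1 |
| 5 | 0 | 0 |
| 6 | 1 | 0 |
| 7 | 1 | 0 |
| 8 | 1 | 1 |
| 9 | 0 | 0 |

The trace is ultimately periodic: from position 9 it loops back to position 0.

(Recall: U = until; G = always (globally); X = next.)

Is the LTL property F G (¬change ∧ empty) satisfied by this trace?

G (¬change ∧ empty) is false at every position 0..9, so it never becomes true and F G (¬change ∧ empty) fails.

Violated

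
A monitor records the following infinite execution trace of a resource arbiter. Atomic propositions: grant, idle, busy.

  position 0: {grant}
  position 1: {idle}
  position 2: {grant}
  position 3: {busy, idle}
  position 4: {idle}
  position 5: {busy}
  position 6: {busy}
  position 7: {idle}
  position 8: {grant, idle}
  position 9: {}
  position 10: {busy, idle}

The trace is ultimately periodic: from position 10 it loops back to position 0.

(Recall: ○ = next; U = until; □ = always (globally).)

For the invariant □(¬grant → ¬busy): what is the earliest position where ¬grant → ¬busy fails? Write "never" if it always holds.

Check ¬grant → ¬busy at each position in order: 0 ✓, 1 ✓, 2 ✓.
At position 3 the labels are {busy, idle}, so ¬grant → ¬busy is false there. This is the first violation.

3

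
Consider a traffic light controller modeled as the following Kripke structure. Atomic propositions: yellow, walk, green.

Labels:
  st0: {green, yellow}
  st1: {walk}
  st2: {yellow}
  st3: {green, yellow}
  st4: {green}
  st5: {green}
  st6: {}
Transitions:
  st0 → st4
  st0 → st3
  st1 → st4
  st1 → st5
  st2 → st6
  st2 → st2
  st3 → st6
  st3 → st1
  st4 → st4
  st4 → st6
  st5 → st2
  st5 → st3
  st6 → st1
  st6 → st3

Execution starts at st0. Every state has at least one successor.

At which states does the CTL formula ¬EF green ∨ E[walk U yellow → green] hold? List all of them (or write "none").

{st0, st1, st3, st4, st5, st6}

States satisfying green: {st0, st3, st4, st5}.
States satisfying EF green: {st0, st1, st2, st3, st4, st5, st6}.
States satisfying ¬EF green: ∅.
States satisfying walk: {st1}.
States satisfying yellow → green: {st0, st1, st3, st4, st5, st6}.
States satisfying E[walk U yellow → green]: {st0, st1, st3, st4, st5, st6}.
States satisfying ¬EF green ∨ E[walk U yellow → green]: {st0, st1, st3, st4, st5, st6}.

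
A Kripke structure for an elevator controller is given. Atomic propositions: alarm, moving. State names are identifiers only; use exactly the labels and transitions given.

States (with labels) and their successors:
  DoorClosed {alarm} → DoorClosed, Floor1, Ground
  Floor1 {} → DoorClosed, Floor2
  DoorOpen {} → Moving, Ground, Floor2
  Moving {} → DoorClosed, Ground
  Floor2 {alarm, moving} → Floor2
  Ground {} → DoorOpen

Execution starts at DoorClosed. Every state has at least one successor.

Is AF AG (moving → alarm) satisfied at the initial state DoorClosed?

Satisfied

States satisfying AG (moving → alarm): {DoorClosed, Floor1, DoorOpen, Moving, Floor2, Ground}.
States satisfying AF AG (moving → alarm): {DoorClosed, Floor1, DoorOpen, Moving, Floor2, Ground}.
DoorClosed ∈ Sat(AF AG (moving → alarm)).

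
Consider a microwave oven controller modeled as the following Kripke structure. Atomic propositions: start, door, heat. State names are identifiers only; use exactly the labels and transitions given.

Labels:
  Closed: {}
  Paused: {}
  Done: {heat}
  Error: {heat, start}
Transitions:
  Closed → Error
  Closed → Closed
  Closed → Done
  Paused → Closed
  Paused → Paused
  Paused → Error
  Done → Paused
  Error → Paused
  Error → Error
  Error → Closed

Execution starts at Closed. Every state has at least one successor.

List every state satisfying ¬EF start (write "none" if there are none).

none

States satisfying start: {Error}.
States satisfying EF start: {Closed, Paused, Done, Error}.
States satisfying ¬EF start: ∅.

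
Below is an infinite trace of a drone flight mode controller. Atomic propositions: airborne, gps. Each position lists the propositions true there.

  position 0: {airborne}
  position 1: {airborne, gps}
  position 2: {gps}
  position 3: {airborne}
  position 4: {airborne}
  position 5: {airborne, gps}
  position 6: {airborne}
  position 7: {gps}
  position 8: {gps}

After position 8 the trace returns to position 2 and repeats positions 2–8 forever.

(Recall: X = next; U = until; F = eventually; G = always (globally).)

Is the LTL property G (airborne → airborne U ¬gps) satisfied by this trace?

airborne → airborne U ¬gps must hold at every position from 0 onward. It fails at position 1, so G (airborne → airborne U ¬gps) is false.
Positions where airborne holds: 0, 1, 3, 4, 5, 6.
Check airborne U ¬gps at each: 0→ok, 1→fails, 3→ok, 4→ok, 5→ok, 6→ok.

Violated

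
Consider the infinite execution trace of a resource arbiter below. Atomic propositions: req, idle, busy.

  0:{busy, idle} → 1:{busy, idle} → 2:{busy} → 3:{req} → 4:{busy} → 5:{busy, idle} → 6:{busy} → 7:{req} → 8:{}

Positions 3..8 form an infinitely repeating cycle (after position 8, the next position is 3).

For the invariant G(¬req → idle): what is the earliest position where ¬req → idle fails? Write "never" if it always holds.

2

Check ¬req → idle at each position in order: 0 ✓, 1 ✓.
At position 2 the labels are {busy}, so ¬req → idle is false there. This is the first violation.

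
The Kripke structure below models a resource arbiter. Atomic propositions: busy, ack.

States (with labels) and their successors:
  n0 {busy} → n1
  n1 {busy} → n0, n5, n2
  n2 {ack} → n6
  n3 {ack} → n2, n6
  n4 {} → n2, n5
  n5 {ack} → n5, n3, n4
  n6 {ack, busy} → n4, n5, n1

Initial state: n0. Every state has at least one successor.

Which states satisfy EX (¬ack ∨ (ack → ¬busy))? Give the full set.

States satisfying ¬ack ∨ (ack → ¬busy): {n0, n1, n2, n3, n4, n5}.
States satisfying EX (¬ack ∨ (ack → ¬busy)): {n0, n1, n3, n4, n5, n6}.

{n0, n1, n3, n4, n5, n6}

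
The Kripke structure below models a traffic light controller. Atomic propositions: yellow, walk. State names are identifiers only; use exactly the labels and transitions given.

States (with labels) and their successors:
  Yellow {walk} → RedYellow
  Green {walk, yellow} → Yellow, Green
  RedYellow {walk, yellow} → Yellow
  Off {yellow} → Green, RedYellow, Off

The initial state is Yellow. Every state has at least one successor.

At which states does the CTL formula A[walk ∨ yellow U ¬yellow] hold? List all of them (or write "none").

{Yellow, RedYellow}

States satisfying walk ∨ yellow: {Yellow, Green, RedYellow, Off}.
States satisfying ¬yellow: {Yellow}.
States satisfying A[walk ∨ yellow U ¬yellow]: {Yellow, RedYellow}.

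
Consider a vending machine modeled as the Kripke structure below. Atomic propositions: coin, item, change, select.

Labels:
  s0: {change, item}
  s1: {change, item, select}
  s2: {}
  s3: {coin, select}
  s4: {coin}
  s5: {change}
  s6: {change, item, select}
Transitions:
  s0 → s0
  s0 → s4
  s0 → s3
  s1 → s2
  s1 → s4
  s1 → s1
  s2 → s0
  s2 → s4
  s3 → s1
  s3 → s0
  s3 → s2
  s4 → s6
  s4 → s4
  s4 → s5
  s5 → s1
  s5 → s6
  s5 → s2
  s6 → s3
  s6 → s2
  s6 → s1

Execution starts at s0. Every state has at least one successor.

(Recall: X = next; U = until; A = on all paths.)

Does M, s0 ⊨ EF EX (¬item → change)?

States satisfying EX (¬item → change): {s0, s1, s2, s3, s4, s5, s6}.
States satisfying EF EX (¬item → change): {s0, s1, s2, s3, s4, s5, s6}.
Some path from s0 reaches a state where EX (¬item → change) holds.
s0 ∈ Sat(EF EX (¬item → change)).

Yes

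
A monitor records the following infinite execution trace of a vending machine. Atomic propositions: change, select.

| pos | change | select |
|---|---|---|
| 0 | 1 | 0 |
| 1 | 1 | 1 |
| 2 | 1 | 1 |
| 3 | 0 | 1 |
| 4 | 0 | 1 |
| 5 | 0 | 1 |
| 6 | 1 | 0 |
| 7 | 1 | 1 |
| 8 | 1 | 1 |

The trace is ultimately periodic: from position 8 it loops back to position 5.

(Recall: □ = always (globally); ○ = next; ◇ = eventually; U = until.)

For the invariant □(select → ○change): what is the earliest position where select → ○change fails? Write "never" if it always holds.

2

Check select → ○change at each position in order: 0 ✓, 1 ✓.
At position 2 the labels are {change, select} and the next position 3 has {select}, so select → ○change is false there. This is the first violation.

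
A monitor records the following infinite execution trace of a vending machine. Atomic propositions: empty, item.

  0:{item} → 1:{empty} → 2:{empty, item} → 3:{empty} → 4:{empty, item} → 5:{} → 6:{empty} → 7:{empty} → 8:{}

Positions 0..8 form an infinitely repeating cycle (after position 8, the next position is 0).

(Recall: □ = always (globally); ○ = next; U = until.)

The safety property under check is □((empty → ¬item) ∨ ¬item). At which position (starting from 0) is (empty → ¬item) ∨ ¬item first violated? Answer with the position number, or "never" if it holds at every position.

Check (empty → ¬item) ∨ ¬item at each position in order: 0 ✓, 1 ✓.
At position 2 the labels are {empty, item}, so (empty → ¬item) ∨ ¬item is false there. This is the first violation.

2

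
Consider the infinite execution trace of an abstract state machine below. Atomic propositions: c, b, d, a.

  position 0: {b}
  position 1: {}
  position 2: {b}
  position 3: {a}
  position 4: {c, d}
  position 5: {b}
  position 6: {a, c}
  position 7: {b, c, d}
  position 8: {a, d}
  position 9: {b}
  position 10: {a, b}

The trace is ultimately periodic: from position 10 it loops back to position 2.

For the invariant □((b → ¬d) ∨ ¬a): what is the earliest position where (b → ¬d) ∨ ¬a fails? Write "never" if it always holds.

(b → ¬d) ∨ ¬a holds at every position 0..10, and those are all the positions the trace ever visits, so the invariant □((b → ¬d) ∨ ¬a) is never violated.

never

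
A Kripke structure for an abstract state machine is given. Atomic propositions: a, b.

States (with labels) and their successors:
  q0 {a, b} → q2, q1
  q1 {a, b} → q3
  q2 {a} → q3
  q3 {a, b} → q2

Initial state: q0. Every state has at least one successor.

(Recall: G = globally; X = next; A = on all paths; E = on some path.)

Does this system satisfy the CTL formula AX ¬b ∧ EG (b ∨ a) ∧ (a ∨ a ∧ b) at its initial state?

No

States satisfying ¬b: {q2}.
States satisfying AX ¬b: {q3}.
States satisfying b ∨ a: {q0, q1, q2, q3}.
States satisfying EG (b ∨ a): {q0, q1, q2, q3}.
States satisfying a ∧ b: {q0, q1, q3}.
States satisfying a ∨ a ∧ b: {q0, q1, q2, q3}.
States satisfying EG (b ∨ a) ∧ (a ∨ a ∧ b): {q0, q1, q2, q3}.
States satisfying AX ¬b ∧ EG (b ∨ a) ∧ (a ∨ a ∧ b): {q3}.
q0 ∉ Sat(AX ¬b ∧ EG (b ∨ a) ∧ (a ∨ a ∧ b)).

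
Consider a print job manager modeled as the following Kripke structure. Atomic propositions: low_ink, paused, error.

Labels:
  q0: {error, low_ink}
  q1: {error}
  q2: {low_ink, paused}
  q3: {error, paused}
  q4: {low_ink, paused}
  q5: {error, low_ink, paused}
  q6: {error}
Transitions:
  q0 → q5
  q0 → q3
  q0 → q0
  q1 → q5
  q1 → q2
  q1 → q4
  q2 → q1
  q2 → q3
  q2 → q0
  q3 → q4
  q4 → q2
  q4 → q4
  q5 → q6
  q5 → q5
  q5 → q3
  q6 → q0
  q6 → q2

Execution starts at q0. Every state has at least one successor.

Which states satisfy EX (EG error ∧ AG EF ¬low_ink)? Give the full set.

States satisfying EG error ∧ AG EF ¬low_ink: {q0, q1, q5, q6}.
States satisfying EX (EG error ∧ AG EF ¬low_ink): {q0, q1, q2, q5, q6}.

{q0, q1, q2, q5, q6}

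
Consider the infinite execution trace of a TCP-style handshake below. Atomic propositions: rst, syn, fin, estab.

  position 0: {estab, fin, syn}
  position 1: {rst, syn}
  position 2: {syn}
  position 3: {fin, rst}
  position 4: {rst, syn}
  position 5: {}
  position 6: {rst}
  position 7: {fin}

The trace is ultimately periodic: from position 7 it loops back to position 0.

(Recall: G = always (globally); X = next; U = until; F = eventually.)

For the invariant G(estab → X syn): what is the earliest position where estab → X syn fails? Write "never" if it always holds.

estab → X syn holds at every position 0..7, and those are all the positions the trace ever visits, so the invariant G(estab → X syn) is never violated.

never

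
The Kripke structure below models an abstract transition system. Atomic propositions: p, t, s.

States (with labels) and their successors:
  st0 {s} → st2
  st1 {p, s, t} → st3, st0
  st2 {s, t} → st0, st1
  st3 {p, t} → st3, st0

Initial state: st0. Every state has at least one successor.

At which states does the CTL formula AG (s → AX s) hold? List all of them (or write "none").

States satisfying s → AX s: {st0, st2, st3}.
States satisfying AG (s → AX s): ∅.

none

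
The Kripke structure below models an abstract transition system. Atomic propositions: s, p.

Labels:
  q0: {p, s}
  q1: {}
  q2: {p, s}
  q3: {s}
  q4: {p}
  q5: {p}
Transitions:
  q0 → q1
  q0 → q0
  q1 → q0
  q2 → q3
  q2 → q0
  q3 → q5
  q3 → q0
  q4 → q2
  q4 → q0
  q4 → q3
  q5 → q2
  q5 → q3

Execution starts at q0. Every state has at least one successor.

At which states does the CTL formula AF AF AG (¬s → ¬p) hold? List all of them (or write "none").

States satisfying AF AG (¬s → ¬p): {q0, q1}.
States satisfying AF AF AG (¬s → ¬p): {q0, q1}.

{q0, q1}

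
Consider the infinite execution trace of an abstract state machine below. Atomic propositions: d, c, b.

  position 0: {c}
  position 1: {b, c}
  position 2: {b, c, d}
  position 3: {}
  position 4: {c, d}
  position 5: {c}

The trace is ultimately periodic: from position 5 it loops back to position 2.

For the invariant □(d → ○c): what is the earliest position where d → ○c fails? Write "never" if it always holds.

Check d → ○c at each position in order: 0 ✓, 1 ✓.
At position 2 the labels are {b, c, d} and the next position 3 has {}, so d → ○c is false there. This is the first violation.

2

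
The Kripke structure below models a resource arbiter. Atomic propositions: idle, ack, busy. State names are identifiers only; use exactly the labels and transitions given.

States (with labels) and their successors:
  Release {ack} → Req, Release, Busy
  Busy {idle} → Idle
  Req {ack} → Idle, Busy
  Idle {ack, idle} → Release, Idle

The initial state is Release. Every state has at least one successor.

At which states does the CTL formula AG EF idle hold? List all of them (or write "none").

States satisfying EF idle: {Release, Busy, Req, Idle}.
States satisfying AG EF idle: {Release, Busy, Req, Idle}.

{Release, Busy, Req, Idle}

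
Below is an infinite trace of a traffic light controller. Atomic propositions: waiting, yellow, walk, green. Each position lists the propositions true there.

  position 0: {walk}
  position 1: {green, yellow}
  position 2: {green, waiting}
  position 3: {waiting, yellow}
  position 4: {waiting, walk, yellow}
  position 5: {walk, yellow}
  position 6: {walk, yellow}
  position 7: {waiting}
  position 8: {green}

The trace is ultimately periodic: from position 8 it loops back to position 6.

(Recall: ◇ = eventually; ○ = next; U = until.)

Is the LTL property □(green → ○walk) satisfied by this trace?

Does not hold

green → ○walk must hold at every position from 0 onward. It fails at position 1, so □(green → ○walk) is false.
Positions where green holds: 1, 2, 8.
Check ○walk at each: 1→fails, 2→fails, 8→ok.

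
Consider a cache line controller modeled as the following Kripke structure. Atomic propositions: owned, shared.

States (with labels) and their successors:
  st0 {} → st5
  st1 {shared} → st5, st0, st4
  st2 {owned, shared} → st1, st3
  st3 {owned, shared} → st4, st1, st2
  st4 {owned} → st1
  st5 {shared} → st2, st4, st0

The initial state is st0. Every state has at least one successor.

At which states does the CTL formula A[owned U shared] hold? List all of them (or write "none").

{st1, st2, st3, st4, st5}

States satisfying owned: {st2, st3, st4}.
States satisfying shared: {st1, st2, st3, st5}.
States satisfying A[owned U shared]: {st1, st2, st3, st4, st5}.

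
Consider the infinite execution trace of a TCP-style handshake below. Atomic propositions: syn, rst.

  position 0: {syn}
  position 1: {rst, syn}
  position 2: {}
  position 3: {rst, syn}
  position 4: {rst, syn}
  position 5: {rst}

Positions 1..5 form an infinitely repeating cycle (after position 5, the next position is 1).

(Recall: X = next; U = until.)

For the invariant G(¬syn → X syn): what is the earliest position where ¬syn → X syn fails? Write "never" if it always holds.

¬syn → X syn holds at every position 0..5, and those are all the positions the trace ever visits, so the invariant G(¬syn → X syn) is never violated.

never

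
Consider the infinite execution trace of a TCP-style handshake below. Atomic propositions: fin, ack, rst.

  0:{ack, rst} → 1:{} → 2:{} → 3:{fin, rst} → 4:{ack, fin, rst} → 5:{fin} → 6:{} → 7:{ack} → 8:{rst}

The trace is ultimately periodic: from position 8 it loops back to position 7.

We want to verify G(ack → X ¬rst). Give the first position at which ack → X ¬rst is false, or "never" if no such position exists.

Check ack → X ¬rst at each position in order: 0 ✓, 1 ✓, 2 ✓, 3 ✓, 4 ✓, 5 ✓, 6 ✓.
At position 7 the labels are {ack} and the next position 8 has {rst}, so ack → X ¬rst is false there. This is the first violation.

7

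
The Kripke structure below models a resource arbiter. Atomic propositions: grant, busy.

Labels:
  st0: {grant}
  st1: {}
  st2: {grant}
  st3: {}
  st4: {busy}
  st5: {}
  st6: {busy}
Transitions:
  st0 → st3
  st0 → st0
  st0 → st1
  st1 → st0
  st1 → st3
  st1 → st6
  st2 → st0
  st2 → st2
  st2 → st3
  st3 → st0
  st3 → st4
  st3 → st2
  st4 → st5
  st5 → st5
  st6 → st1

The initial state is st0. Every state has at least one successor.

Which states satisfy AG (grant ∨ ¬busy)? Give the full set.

{st5}

States satisfying grant ∨ ¬busy: {st0, st1, st2, st3, st5}.
States satisfying AG (grant ∨ ¬busy): {st5}.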